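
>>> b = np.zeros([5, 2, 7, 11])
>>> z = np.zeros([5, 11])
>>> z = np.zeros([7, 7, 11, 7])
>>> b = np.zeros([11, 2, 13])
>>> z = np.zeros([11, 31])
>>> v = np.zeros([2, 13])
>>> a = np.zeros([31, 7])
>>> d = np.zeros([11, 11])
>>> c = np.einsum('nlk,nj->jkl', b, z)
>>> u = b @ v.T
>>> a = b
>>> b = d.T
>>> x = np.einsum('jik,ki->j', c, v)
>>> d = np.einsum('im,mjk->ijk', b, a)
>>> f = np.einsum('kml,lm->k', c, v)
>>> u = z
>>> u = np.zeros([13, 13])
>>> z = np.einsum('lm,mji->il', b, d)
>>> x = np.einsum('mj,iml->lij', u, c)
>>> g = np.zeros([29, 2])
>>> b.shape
(11, 11)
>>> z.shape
(13, 11)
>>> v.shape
(2, 13)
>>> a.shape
(11, 2, 13)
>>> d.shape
(11, 2, 13)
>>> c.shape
(31, 13, 2)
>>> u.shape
(13, 13)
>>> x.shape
(2, 31, 13)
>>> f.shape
(31,)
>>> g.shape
(29, 2)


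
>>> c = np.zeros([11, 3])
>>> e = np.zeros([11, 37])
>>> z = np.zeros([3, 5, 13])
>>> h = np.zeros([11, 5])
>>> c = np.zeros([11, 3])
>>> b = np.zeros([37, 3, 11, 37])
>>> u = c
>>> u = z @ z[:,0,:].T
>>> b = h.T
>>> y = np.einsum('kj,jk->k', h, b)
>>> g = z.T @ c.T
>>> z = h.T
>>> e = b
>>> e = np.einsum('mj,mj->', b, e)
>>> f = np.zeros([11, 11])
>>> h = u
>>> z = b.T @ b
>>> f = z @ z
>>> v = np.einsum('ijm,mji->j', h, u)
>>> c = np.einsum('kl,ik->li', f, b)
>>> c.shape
(11, 5)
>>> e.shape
()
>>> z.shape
(11, 11)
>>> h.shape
(3, 5, 3)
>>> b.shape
(5, 11)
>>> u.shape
(3, 5, 3)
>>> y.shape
(11,)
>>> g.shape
(13, 5, 11)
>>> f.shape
(11, 11)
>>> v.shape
(5,)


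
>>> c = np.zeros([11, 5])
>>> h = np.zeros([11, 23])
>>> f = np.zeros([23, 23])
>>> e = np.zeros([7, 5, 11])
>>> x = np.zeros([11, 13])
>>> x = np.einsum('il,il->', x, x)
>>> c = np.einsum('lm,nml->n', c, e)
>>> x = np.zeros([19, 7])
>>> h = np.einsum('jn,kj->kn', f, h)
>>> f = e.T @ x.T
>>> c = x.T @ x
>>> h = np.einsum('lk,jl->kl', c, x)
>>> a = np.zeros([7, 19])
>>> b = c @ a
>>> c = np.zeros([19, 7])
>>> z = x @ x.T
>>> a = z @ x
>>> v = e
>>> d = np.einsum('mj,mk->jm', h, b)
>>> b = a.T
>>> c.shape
(19, 7)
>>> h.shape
(7, 7)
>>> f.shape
(11, 5, 19)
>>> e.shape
(7, 5, 11)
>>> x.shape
(19, 7)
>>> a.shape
(19, 7)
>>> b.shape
(7, 19)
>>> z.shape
(19, 19)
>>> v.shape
(7, 5, 11)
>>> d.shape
(7, 7)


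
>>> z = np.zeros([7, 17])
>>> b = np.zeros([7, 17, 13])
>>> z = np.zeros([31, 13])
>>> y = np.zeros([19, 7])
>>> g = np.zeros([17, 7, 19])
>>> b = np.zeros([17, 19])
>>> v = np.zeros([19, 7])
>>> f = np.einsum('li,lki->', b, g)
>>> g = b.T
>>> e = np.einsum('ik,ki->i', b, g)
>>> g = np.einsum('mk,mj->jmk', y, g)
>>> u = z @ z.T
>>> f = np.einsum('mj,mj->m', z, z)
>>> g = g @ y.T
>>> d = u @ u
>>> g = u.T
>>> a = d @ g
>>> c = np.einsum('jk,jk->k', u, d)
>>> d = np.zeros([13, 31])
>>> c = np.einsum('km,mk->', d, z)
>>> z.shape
(31, 13)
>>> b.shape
(17, 19)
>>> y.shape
(19, 7)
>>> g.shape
(31, 31)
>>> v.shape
(19, 7)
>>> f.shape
(31,)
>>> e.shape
(17,)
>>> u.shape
(31, 31)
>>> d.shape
(13, 31)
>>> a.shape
(31, 31)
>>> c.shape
()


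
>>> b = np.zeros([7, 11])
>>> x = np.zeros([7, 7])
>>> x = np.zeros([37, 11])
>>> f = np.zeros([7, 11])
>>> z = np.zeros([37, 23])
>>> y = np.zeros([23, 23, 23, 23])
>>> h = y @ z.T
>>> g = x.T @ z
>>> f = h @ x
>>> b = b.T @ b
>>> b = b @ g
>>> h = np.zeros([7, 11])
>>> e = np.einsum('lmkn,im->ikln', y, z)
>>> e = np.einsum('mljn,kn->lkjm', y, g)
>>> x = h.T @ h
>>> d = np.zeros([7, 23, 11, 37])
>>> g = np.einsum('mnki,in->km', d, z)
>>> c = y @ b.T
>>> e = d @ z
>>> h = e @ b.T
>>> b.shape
(11, 23)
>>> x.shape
(11, 11)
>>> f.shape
(23, 23, 23, 11)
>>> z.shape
(37, 23)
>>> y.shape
(23, 23, 23, 23)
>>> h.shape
(7, 23, 11, 11)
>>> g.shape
(11, 7)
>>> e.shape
(7, 23, 11, 23)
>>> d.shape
(7, 23, 11, 37)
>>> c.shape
(23, 23, 23, 11)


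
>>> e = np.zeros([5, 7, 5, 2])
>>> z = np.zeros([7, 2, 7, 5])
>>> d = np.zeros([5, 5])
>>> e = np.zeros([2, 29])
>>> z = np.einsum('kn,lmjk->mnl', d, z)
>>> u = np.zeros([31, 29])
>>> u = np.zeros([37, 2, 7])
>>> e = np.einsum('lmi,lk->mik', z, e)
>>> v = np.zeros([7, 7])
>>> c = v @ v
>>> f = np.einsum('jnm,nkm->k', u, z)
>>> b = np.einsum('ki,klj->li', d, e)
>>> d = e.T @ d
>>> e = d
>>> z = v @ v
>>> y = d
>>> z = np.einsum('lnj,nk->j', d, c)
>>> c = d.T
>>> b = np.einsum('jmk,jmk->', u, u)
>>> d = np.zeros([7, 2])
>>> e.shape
(29, 7, 5)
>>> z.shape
(5,)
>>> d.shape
(7, 2)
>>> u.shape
(37, 2, 7)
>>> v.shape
(7, 7)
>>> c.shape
(5, 7, 29)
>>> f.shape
(5,)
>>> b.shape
()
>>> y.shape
(29, 7, 5)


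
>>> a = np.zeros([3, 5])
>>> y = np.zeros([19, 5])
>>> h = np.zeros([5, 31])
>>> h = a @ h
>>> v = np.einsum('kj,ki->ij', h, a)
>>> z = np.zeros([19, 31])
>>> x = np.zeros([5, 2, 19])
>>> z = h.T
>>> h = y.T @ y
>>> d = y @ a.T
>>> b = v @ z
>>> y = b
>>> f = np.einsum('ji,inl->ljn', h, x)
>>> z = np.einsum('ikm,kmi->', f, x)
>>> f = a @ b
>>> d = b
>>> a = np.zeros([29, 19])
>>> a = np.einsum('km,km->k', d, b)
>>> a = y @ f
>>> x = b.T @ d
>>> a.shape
(5, 3)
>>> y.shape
(5, 3)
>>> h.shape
(5, 5)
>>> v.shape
(5, 31)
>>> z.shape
()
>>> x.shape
(3, 3)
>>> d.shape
(5, 3)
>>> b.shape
(5, 3)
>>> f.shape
(3, 3)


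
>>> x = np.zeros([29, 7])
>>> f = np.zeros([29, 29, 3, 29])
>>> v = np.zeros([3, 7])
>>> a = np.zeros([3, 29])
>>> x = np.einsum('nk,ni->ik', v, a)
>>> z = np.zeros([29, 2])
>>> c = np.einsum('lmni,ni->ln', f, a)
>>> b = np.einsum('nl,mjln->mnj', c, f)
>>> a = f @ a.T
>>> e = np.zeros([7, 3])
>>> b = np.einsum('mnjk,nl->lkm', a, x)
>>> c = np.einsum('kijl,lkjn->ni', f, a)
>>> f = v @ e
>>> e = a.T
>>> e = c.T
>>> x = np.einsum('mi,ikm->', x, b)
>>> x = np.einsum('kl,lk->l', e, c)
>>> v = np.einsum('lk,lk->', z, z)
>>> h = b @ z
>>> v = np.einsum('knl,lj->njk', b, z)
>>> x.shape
(3,)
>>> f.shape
(3, 3)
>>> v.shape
(3, 2, 7)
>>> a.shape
(29, 29, 3, 3)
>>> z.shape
(29, 2)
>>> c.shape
(3, 29)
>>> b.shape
(7, 3, 29)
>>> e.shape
(29, 3)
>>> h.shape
(7, 3, 2)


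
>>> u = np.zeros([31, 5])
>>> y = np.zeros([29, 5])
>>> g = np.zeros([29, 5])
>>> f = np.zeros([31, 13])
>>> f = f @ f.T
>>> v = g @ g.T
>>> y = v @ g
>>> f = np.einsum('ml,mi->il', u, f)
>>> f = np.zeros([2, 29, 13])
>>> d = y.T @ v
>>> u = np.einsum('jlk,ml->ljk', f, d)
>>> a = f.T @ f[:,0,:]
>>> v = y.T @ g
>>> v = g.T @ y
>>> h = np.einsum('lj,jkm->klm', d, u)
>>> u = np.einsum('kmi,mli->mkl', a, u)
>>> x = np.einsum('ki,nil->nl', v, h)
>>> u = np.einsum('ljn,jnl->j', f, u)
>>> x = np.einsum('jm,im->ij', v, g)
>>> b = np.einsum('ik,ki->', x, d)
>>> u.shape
(29,)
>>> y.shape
(29, 5)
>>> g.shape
(29, 5)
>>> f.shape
(2, 29, 13)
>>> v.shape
(5, 5)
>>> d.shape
(5, 29)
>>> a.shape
(13, 29, 13)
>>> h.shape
(2, 5, 13)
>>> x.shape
(29, 5)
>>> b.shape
()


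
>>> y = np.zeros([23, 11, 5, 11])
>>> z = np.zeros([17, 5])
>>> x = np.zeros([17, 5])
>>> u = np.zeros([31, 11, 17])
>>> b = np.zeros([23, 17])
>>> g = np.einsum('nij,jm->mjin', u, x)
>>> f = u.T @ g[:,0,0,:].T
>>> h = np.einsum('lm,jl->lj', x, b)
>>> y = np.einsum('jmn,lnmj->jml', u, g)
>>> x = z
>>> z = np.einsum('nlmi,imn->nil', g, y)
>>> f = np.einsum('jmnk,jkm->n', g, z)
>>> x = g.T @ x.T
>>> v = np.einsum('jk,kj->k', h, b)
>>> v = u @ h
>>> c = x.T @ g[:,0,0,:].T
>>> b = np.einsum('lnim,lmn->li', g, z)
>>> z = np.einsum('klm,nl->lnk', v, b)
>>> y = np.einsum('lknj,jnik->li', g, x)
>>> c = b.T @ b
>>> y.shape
(5, 17)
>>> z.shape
(11, 5, 31)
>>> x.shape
(31, 11, 17, 17)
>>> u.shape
(31, 11, 17)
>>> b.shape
(5, 11)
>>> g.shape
(5, 17, 11, 31)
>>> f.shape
(11,)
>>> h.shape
(17, 23)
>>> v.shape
(31, 11, 23)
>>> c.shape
(11, 11)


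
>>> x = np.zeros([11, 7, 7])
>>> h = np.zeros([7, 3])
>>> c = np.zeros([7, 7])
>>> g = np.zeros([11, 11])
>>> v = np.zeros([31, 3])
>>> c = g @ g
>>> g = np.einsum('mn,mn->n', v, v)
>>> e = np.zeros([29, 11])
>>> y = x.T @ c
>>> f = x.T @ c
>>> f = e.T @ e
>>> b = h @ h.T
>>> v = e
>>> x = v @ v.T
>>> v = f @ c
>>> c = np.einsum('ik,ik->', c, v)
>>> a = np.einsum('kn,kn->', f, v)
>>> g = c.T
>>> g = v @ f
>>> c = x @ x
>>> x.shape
(29, 29)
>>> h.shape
(7, 3)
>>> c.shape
(29, 29)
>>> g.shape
(11, 11)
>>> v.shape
(11, 11)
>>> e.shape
(29, 11)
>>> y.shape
(7, 7, 11)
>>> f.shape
(11, 11)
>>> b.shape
(7, 7)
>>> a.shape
()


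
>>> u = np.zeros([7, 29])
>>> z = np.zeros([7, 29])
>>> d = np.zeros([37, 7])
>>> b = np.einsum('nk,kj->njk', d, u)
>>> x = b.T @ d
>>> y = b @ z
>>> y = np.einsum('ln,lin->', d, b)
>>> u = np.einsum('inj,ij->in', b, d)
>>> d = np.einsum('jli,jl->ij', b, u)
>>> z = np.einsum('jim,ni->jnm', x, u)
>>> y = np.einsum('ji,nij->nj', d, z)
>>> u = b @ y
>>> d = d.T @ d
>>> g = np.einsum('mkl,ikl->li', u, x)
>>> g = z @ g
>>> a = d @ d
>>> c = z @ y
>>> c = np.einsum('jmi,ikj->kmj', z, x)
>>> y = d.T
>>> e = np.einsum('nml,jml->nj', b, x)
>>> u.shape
(37, 29, 7)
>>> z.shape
(7, 37, 7)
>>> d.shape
(37, 37)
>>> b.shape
(37, 29, 7)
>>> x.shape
(7, 29, 7)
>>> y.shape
(37, 37)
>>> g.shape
(7, 37, 7)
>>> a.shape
(37, 37)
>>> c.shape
(29, 37, 7)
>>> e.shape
(37, 7)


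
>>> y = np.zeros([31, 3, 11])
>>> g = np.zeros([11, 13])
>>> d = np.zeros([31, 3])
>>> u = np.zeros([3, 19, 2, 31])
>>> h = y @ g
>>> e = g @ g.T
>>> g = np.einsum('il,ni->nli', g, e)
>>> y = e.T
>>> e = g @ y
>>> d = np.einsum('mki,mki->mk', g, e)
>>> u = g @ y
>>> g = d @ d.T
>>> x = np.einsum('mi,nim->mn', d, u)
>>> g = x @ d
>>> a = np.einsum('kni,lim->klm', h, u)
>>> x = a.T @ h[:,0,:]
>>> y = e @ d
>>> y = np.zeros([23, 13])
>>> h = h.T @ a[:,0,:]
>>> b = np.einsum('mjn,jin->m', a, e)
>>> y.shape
(23, 13)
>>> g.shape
(11, 13)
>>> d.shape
(11, 13)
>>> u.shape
(11, 13, 11)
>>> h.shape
(13, 3, 11)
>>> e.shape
(11, 13, 11)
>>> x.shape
(11, 11, 13)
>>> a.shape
(31, 11, 11)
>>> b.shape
(31,)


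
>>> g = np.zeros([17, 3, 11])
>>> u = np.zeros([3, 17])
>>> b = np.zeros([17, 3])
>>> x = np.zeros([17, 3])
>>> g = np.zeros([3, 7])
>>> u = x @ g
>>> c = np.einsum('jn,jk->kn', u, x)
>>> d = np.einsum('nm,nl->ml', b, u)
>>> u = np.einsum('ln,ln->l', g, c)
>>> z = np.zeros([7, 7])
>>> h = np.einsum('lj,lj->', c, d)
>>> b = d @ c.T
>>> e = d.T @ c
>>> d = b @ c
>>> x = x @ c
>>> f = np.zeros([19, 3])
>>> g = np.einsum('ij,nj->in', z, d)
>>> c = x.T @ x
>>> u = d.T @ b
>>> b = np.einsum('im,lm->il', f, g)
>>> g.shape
(7, 3)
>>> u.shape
(7, 3)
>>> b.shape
(19, 7)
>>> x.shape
(17, 7)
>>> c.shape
(7, 7)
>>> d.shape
(3, 7)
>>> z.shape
(7, 7)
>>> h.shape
()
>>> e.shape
(7, 7)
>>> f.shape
(19, 3)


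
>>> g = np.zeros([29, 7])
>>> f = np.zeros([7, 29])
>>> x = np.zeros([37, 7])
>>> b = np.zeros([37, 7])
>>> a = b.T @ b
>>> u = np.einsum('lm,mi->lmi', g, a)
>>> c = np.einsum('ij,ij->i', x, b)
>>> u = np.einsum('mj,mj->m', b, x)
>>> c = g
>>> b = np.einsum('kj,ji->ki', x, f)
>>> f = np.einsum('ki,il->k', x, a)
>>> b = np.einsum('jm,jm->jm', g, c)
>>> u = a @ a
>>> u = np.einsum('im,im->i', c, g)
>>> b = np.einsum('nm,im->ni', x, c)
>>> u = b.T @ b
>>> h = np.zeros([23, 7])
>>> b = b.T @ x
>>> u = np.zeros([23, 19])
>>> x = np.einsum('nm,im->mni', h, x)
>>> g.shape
(29, 7)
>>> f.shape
(37,)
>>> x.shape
(7, 23, 37)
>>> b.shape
(29, 7)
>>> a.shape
(7, 7)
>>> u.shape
(23, 19)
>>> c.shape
(29, 7)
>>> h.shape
(23, 7)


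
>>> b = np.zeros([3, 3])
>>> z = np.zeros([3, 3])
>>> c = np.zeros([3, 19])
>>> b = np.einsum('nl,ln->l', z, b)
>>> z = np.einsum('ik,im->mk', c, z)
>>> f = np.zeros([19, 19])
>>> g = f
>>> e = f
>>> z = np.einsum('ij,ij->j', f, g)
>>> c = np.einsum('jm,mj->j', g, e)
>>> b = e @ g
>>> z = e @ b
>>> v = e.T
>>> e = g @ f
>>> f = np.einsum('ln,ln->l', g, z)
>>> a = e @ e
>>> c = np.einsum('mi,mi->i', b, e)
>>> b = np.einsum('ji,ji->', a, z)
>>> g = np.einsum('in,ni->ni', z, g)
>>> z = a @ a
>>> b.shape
()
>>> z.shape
(19, 19)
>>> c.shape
(19,)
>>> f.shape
(19,)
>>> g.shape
(19, 19)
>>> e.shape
(19, 19)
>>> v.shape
(19, 19)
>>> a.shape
(19, 19)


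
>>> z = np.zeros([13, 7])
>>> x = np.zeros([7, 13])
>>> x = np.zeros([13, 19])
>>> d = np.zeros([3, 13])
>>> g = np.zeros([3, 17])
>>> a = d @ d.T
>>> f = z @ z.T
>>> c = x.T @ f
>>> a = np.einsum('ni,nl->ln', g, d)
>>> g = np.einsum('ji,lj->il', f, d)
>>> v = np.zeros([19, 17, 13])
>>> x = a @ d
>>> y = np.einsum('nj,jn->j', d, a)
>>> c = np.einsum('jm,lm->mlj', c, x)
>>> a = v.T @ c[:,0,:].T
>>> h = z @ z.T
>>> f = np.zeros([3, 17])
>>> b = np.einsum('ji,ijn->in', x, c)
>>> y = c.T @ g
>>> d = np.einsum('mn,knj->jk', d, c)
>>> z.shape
(13, 7)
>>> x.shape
(13, 13)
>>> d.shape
(19, 13)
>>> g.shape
(13, 3)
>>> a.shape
(13, 17, 13)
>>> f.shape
(3, 17)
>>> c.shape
(13, 13, 19)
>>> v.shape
(19, 17, 13)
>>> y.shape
(19, 13, 3)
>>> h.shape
(13, 13)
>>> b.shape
(13, 19)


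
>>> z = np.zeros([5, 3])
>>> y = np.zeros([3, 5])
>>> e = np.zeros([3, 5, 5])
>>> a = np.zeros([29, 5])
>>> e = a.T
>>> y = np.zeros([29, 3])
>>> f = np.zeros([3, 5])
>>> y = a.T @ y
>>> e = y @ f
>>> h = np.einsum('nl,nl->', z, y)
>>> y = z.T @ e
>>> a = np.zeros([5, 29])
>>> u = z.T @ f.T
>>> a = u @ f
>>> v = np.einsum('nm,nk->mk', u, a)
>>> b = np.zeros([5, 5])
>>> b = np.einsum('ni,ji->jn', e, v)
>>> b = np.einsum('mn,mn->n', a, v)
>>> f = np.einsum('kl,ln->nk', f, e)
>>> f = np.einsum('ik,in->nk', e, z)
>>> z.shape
(5, 3)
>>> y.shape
(3, 5)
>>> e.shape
(5, 5)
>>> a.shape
(3, 5)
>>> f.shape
(3, 5)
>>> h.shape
()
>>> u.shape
(3, 3)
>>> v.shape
(3, 5)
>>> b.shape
(5,)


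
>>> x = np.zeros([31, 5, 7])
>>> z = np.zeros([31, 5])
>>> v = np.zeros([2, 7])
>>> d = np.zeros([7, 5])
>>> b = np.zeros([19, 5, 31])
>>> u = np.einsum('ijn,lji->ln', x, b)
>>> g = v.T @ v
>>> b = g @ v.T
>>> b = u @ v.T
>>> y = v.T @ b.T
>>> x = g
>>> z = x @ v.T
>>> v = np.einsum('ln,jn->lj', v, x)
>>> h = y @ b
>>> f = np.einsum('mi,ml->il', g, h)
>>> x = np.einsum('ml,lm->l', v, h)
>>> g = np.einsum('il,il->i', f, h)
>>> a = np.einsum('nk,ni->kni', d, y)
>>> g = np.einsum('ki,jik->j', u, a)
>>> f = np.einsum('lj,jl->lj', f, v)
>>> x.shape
(7,)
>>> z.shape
(7, 2)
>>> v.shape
(2, 7)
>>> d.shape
(7, 5)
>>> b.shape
(19, 2)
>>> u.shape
(19, 7)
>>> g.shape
(5,)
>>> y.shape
(7, 19)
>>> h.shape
(7, 2)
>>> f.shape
(7, 2)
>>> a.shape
(5, 7, 19)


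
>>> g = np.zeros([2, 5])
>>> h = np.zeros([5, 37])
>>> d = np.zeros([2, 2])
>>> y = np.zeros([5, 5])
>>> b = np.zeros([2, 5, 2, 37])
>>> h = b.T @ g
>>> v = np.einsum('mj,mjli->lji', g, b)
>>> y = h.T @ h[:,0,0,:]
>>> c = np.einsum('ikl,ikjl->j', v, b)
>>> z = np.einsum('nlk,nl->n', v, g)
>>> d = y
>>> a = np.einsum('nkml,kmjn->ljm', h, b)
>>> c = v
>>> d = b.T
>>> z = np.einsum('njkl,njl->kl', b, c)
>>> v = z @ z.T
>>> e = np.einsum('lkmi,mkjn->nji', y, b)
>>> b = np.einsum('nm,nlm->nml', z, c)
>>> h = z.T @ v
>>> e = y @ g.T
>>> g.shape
(2, 5)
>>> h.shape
(37, 2)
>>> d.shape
(37, 2, 5, 2)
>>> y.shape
(5, 5, 2, 5)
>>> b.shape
(2, 37, 5)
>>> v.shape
(2, 2)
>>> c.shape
(2, 5, 37)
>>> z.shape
(2, 37)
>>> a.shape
(5, 2, 5)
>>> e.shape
(5, 5, 2, 2)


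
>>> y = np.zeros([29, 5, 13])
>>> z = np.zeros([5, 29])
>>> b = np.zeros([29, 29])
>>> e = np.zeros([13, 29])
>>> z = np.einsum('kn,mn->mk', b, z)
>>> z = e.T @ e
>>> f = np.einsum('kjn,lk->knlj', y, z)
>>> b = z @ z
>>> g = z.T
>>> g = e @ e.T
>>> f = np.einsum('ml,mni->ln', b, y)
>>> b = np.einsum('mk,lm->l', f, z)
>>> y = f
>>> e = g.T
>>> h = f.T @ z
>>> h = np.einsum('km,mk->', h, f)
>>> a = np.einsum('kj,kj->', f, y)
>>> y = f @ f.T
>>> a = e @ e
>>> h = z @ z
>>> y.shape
(29, 29)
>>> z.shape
(29, 29)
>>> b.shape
(29,)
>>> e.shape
(13, 13)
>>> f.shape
(29, 5)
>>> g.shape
(13, 13)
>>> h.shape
(29, 29)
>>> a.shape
(13, 13)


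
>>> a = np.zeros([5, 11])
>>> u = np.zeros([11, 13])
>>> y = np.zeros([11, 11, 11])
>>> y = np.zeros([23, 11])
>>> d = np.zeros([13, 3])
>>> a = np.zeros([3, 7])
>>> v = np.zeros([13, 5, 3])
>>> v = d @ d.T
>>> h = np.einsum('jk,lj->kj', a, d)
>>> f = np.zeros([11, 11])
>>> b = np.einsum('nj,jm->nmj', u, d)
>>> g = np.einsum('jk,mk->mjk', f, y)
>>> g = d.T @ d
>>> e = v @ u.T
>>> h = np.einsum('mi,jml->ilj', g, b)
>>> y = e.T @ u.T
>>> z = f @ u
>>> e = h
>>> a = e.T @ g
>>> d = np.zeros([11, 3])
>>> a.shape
(11, 13, 3)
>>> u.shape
(11, 13)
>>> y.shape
(11, 11)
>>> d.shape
(11, 3)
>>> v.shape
(13, 13)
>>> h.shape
(3, 13, 11)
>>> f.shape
(11, 11)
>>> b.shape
(11, 3, 13)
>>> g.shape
(3, 3)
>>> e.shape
(3, 13, 11)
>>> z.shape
(11, 13)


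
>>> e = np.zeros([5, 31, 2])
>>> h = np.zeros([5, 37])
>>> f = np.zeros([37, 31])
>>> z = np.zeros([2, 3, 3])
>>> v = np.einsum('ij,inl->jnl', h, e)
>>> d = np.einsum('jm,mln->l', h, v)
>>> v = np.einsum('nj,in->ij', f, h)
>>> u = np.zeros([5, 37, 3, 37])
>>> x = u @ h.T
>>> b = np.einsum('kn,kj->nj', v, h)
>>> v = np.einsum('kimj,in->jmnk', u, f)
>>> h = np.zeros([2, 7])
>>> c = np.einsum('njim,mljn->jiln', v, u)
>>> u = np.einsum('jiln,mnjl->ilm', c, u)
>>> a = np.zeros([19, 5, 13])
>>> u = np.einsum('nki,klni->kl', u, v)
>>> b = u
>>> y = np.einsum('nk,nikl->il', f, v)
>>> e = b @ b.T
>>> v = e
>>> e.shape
(37, 37)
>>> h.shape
(2, 7)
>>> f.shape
(37, 31)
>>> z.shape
(2, 3, 3)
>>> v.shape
(37, 37)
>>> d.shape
(31,)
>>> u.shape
(37, 3)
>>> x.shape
(5, 37, 3, 5)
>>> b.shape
(37, 3)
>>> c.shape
(3, 31, 37, 37)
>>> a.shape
(19, 5, 13)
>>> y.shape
(3, 5)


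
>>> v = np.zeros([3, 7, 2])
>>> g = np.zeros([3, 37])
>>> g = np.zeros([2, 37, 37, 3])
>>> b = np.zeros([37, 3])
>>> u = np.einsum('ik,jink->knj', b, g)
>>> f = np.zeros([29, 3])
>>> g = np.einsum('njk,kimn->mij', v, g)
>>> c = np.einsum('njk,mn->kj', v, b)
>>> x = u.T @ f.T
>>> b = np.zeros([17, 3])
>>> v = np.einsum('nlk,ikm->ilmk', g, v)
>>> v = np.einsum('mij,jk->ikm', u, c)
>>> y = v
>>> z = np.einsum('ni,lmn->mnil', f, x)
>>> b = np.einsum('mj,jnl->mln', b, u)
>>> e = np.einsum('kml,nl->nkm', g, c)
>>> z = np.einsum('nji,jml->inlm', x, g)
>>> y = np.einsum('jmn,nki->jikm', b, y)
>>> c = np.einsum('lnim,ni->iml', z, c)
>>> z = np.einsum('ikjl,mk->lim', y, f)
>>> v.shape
(37, 7, 3)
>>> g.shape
(37, 37, 7)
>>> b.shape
(17, 2, 37)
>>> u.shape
(3, 37, 2)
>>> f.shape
(29, 3)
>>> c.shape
(7, 37, 29)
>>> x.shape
(2, 37, 29)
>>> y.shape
(17, 3, 7, 2)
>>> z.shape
(2, 17, 29)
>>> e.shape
(2, 37, 37)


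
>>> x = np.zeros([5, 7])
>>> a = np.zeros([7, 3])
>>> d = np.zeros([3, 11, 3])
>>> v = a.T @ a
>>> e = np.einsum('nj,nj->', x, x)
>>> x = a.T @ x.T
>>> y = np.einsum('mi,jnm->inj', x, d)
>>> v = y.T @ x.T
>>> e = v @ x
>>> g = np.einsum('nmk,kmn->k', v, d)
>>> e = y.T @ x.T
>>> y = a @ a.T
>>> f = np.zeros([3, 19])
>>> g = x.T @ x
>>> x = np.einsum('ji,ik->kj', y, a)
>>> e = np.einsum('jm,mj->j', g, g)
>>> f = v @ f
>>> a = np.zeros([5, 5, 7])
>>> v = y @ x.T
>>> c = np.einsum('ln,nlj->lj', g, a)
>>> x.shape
(3, 7)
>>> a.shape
(5, 5, 7)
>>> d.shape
(3, 11, 3)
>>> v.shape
(7, 3)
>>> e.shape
(5,)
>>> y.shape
(7, 7)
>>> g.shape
(5, 5)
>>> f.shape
(3, 11, 19)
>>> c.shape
(5, 7)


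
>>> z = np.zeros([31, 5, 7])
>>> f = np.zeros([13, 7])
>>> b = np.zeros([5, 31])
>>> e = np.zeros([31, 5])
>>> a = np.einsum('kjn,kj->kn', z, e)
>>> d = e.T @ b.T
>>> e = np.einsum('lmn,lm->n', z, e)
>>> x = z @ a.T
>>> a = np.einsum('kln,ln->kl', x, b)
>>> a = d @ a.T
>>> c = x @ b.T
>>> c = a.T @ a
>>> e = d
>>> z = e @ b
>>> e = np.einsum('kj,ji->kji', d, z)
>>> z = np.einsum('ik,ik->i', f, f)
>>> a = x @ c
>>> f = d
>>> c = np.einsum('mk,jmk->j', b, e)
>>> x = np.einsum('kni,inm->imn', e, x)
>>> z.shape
(13,)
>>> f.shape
(5, 5)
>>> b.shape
(5, 31)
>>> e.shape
(5, 5, 31)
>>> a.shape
(31, 5, 31)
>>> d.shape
(5, 5)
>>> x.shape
(31, 31, 5)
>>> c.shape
(5,)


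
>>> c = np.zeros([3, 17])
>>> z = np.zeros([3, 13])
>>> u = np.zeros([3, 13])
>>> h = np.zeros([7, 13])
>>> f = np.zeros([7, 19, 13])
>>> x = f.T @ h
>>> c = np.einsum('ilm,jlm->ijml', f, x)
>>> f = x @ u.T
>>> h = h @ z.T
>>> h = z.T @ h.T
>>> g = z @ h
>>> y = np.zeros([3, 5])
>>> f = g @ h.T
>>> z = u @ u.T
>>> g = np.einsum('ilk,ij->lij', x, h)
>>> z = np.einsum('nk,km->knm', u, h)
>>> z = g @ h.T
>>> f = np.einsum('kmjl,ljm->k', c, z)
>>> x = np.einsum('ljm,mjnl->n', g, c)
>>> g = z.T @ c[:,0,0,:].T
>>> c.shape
(7, 13, 13, 19)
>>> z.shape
(19, 13, 13)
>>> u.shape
(3, 13)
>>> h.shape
(13, 7)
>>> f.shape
(7,)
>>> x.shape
(13,)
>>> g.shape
(13, 13, 7)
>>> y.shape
(3, 5)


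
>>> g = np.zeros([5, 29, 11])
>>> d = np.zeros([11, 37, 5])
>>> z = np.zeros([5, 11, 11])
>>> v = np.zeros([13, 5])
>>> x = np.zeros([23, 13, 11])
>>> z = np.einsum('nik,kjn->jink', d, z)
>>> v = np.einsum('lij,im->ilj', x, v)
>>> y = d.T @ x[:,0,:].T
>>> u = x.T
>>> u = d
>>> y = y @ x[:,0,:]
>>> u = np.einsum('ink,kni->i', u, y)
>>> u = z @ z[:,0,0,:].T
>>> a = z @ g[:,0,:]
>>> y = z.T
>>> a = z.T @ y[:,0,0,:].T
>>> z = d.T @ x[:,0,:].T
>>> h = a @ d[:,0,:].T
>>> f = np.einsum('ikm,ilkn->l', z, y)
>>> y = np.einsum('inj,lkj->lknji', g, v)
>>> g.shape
(5, 29, 11)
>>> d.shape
(11, 37, 5)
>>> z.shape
(5, 37, 23)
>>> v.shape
(13, 23, 11)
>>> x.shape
(23, 13, 11)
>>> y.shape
(13, 23, 29, 11, 5)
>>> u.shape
(11, 37, 11, 11)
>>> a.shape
(5, 11, 37, 5)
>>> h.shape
(5, 11, 37, 11)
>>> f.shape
(11,)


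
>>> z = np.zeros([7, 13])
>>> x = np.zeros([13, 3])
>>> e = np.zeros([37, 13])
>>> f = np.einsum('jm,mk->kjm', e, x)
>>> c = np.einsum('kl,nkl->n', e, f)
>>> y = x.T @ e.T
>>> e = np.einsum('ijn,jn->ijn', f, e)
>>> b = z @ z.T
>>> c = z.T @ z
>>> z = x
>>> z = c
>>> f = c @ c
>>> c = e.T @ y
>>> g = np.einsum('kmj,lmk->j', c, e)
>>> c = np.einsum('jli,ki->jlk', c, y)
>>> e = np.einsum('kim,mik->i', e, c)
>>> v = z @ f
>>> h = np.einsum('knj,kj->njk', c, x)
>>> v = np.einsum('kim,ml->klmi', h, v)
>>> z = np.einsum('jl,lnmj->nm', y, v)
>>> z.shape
(13, 13)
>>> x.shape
(13, 3)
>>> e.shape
(37,)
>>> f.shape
(13, 13)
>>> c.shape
(13, 37, 3)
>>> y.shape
(3, 37)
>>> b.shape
(7, 7)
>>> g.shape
(37,)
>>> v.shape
(37, 13, 13, 3)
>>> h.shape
(37, 3, 13)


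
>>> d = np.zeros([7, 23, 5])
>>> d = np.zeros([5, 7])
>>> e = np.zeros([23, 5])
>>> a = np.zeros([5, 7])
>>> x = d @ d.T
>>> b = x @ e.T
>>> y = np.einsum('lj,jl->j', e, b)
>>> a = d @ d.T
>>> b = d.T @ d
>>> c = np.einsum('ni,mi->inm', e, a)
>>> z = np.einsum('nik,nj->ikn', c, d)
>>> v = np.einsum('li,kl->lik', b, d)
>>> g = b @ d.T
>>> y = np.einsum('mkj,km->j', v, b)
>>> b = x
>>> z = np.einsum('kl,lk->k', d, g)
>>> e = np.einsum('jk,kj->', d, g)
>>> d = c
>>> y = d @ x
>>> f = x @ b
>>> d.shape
(5, 23, 5)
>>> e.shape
()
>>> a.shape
(5, 5)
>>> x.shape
(5, 5)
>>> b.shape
(5, 5)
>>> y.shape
(5, 23, 5)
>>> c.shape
(5, 23, 5)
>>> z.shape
(5,)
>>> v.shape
(7, 7, 5)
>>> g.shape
(7, 5)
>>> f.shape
(5, 5)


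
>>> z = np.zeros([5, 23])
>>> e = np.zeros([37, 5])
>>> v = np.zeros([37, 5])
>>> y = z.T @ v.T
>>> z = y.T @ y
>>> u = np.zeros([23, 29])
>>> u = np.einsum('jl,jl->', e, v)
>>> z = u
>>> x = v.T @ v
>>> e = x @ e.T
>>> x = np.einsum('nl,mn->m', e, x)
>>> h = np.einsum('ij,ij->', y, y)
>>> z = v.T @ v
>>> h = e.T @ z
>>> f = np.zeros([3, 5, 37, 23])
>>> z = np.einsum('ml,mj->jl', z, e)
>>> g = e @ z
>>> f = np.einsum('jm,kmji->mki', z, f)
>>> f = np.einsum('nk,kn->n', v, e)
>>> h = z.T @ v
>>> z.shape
(37, 5)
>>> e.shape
(5, 37)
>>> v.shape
(37, 5)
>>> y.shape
(23, 37)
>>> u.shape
()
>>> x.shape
(5,)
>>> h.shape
(5, 5)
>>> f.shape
(37,)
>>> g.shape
(5, 5)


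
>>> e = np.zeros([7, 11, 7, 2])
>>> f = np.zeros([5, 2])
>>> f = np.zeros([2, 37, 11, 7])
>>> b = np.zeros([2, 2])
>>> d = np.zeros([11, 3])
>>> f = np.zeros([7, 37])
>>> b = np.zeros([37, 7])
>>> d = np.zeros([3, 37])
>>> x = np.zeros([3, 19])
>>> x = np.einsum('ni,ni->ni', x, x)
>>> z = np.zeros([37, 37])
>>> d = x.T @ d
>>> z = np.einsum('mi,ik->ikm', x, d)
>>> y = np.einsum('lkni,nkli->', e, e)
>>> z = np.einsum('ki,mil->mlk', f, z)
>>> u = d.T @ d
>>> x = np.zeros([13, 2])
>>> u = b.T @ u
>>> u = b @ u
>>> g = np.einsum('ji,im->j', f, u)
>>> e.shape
(7, 11, 7, 2)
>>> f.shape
(7, 37)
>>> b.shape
(37, 7)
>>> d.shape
(19, 37)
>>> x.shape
(13, 2)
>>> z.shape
(19, 3, 7)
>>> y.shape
()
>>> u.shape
(37, 37)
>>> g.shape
(7,)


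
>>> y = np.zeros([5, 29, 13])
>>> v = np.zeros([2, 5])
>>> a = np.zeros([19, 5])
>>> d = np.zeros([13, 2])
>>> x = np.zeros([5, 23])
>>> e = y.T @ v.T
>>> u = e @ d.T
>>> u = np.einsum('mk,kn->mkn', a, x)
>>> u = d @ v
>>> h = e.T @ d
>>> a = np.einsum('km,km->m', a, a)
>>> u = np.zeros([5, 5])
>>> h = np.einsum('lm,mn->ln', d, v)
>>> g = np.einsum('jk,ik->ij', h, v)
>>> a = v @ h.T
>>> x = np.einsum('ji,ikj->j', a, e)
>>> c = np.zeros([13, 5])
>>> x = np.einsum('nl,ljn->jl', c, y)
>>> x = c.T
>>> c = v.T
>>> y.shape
(5, 29, 13)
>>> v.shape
(2, 5)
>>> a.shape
(2, 13)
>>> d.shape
(13, 2)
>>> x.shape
(5, 13)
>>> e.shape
(13, 29, 2)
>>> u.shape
(5, 5)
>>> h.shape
(13, 5)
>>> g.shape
(2, 13)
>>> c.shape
(5, 2)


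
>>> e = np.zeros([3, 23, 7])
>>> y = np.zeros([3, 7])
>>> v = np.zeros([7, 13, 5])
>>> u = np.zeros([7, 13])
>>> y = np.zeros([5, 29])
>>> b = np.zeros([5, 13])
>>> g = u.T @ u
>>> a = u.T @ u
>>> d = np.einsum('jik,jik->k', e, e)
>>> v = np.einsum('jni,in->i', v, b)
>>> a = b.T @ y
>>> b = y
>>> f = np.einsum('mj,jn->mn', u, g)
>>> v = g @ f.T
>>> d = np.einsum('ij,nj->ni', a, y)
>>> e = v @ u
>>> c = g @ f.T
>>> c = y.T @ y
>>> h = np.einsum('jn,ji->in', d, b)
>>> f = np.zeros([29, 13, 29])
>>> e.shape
(13, 13)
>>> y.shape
(5, 29)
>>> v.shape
(13, 7)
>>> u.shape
(7, 13)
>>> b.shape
(5, 29)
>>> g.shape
(13, 13)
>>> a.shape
(13, 29)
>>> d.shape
(5, 13)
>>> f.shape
(29, 13, 29)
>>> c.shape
(29, 29)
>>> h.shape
(29, 13)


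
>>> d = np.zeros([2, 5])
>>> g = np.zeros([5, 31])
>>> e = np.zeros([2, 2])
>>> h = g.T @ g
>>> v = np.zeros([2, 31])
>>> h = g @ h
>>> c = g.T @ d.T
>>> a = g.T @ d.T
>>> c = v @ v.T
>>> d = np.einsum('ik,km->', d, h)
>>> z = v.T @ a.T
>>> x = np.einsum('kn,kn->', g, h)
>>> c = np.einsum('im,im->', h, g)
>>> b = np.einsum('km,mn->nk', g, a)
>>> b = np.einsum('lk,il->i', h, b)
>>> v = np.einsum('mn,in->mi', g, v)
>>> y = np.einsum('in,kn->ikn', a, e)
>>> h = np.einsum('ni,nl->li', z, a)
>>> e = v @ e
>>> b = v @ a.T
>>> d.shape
()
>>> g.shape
(5, 31)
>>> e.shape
(5, 2)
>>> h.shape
(2, 31)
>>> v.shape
(5, 2)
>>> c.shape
()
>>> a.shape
(31, 2)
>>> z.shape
(31, 31)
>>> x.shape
()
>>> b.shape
(5, 31)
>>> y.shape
(31, 2, 2)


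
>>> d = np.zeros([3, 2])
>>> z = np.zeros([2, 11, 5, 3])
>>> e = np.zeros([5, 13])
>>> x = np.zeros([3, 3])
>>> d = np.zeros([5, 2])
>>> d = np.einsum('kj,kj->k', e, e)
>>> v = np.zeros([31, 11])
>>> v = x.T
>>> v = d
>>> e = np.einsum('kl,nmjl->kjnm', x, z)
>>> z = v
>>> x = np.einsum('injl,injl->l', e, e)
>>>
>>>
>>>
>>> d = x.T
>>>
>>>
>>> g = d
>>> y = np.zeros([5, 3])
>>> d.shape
(11,)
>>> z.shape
(5,)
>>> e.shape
(3, 5, 2, 11)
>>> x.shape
(11,)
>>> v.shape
(5,)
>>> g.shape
(11,)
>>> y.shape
(5, 3)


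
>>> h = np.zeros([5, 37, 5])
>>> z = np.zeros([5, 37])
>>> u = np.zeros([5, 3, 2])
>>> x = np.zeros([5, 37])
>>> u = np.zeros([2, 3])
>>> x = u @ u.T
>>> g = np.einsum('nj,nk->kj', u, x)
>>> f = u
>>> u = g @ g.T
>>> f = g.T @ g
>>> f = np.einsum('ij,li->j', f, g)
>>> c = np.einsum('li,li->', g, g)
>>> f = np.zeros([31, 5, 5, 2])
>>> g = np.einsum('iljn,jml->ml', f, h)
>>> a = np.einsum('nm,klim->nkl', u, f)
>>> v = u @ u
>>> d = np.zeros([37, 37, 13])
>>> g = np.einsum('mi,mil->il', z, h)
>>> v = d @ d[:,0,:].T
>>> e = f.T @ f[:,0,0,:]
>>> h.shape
(5, 37, 5)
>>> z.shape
(5, 37)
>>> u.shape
(2, 2)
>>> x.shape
(2, 2)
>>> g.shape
(37, 5)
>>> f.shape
(31, 5, 5, 2)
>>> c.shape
()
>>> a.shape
(2, 31, 5)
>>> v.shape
(37, 37, 37)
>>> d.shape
(37, 37, 13)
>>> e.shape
(2, 5, 5, 2)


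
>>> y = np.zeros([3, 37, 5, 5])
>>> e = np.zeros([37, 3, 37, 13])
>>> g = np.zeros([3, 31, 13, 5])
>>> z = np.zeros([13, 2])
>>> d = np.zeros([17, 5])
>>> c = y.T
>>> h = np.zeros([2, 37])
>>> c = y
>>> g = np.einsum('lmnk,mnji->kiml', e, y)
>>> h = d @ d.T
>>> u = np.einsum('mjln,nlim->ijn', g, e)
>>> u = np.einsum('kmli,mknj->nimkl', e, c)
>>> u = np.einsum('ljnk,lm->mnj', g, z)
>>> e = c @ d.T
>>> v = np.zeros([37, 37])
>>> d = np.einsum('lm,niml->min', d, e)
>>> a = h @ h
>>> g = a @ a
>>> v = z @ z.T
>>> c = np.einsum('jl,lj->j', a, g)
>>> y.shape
(3, 37, 5, 5)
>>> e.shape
(3, 37, 5, 17)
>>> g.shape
(17, 17)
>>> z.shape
(13, 2)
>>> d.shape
(5, 37, 3)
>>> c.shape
(17,)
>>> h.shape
(17, 17)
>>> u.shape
(2, 3, 5)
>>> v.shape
(13, 13)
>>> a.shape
(17, 17)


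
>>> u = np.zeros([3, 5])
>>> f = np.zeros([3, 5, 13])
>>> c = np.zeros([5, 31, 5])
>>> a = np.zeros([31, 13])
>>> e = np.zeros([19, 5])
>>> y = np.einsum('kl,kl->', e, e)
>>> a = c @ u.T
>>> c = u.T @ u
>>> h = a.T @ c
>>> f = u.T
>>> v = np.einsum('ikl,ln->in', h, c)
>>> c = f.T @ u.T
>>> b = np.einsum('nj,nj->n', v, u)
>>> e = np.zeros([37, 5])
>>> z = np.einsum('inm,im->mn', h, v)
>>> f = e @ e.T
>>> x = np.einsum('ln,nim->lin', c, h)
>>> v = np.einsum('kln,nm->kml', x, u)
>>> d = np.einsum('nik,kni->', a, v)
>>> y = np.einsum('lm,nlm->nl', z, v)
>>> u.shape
(3, 5)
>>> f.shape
(37, 37)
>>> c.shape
(3, 3)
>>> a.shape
(5, 31, 3)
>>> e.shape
(37, 5)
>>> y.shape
(3, 5)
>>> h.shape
(3, 31, 5)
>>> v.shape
(3, 5, 31)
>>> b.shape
(3,)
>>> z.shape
(5, 31)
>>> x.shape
(3, 31, 3)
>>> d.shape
()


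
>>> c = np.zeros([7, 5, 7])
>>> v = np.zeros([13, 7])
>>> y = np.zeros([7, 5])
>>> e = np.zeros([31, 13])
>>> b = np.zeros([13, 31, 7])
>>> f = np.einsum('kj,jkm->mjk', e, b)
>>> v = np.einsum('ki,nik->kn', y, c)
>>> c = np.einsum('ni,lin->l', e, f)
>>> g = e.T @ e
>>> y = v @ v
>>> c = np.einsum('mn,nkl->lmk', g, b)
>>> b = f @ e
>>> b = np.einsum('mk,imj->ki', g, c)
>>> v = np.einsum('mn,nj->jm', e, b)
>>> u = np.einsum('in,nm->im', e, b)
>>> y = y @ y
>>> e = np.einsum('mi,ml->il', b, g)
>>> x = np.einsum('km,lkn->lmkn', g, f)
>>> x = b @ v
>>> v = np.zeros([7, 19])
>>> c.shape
(7, 13, 31)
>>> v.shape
(7, 19)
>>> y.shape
(7, 7)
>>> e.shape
(7, 13)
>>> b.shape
(13, 7)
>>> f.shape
(7, 13, 31)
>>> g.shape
(13, 13)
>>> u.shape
(31, 7)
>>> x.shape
(13, 31)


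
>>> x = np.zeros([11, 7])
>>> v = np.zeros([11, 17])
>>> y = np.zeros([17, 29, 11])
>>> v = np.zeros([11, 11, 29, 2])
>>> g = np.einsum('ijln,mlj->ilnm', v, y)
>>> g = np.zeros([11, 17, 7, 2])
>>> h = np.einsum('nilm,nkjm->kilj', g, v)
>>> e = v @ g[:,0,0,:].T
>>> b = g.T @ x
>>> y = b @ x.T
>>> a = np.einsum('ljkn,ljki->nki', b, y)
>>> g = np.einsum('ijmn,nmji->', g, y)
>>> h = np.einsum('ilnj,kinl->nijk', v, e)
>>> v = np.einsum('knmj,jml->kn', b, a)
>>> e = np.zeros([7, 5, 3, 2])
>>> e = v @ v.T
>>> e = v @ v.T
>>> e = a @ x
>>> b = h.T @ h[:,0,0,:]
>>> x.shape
(11, 7)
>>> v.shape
(2, 7)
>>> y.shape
(2, 7, 17, 11)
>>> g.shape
()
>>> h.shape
(29, 11, 2, 11)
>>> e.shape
(7, 17, 7)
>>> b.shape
(11, 2, 11, 11)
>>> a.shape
(7, 17, 11)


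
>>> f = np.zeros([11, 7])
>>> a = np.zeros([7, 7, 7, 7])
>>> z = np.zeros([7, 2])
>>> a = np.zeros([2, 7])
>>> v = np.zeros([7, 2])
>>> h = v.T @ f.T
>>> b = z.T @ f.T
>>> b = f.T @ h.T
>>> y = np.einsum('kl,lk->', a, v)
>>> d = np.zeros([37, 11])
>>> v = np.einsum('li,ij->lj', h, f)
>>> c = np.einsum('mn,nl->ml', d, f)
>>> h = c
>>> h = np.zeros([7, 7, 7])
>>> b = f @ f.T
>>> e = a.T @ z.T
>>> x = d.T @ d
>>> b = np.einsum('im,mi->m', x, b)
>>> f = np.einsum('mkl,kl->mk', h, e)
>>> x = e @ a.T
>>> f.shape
(7, 7)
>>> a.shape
(2, 7)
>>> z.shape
(7, 2)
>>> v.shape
(2, 7)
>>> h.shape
(7, 7, 7)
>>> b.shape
(11,)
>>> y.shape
()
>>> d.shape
(37, 11)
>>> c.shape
(37, 7)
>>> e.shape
(7, 7)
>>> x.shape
(7, 2)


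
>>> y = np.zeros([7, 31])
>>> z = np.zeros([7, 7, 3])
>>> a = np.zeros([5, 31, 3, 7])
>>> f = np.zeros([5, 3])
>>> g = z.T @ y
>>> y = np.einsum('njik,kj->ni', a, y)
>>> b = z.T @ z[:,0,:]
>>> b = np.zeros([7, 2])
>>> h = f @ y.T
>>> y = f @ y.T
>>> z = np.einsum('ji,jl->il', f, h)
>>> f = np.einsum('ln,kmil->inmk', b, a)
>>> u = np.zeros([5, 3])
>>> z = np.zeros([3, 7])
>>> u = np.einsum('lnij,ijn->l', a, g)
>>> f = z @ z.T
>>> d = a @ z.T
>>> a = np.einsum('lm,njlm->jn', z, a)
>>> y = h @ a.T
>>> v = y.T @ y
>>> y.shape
(5, 31)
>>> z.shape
(3, 7)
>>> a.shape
(31, 5)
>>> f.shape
(3, 3)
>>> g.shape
(3, 7, 31)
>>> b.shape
(7, 2)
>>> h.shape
(5, 5)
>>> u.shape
(5,)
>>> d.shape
(5, 31, 3, 3)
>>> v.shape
(31, 31)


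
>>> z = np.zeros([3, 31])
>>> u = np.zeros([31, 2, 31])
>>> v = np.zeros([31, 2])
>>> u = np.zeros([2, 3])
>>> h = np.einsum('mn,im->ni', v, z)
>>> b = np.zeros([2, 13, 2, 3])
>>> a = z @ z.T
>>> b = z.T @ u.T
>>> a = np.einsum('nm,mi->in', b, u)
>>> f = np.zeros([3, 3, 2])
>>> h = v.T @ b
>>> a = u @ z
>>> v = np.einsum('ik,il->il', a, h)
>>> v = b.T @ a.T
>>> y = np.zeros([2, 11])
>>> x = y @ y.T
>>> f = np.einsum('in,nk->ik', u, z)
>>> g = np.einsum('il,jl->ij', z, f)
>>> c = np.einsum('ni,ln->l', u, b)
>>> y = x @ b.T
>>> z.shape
(3, 31)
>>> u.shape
(2, 3)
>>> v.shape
(2, 2)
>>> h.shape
(2, 2)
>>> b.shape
(31, 2)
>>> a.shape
(2, 31)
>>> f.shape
(2, 31)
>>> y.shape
(2, 31)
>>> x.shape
(2, 2)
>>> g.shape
(3, 2)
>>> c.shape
(31,)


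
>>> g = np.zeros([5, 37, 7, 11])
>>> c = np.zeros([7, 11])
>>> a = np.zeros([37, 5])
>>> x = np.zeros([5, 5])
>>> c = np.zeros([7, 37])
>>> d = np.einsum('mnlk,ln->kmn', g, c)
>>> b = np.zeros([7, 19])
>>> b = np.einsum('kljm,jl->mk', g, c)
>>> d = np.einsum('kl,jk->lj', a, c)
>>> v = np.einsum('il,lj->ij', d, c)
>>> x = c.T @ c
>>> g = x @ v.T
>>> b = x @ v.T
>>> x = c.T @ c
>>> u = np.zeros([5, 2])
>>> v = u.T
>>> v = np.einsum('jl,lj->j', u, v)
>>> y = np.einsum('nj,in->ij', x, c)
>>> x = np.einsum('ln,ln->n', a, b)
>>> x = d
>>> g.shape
(37, 5)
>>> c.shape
(7, 37)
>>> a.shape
(37, 5)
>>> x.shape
(5, 7)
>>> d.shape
(5, 7)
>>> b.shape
(37, 5)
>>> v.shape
(5,)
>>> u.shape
(5, 2)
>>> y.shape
(7, 37)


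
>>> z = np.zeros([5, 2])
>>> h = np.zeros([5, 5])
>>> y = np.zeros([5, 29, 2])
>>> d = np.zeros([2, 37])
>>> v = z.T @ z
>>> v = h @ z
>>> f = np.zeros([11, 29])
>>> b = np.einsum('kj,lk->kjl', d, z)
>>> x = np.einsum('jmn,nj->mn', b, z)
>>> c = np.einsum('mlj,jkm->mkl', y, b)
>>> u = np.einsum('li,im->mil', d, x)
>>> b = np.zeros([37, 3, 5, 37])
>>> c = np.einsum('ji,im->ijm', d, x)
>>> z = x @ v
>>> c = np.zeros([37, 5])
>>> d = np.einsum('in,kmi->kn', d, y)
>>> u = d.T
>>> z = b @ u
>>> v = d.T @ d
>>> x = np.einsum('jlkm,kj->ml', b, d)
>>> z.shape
(37, 3, 5, 5)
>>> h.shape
(5, 5)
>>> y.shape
(5, 29, 2)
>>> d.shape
(5, 37)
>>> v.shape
(37, 37)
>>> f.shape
(11, 29)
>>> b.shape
(37, 3, 5, 37)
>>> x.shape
(37, 3)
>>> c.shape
(37, 5)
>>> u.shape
(37, 5)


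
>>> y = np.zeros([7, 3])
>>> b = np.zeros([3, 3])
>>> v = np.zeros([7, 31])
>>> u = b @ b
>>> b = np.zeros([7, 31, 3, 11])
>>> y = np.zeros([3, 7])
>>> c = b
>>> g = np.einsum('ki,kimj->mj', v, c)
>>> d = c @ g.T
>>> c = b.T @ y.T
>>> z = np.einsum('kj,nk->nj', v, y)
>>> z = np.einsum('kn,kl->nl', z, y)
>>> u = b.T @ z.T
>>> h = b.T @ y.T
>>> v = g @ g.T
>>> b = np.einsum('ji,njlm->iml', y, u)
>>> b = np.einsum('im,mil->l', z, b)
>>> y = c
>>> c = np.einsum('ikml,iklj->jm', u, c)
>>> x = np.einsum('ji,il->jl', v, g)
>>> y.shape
(11, 3, 31, 3)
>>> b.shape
(31,)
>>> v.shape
(3, 3)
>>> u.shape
(11, 3, 31, 31)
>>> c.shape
(3, 31)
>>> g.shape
(3, 11)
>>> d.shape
(7, 31, 3, 3)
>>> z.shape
(31, 7)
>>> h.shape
(11, 3, 31, 3)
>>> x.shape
(3, 11)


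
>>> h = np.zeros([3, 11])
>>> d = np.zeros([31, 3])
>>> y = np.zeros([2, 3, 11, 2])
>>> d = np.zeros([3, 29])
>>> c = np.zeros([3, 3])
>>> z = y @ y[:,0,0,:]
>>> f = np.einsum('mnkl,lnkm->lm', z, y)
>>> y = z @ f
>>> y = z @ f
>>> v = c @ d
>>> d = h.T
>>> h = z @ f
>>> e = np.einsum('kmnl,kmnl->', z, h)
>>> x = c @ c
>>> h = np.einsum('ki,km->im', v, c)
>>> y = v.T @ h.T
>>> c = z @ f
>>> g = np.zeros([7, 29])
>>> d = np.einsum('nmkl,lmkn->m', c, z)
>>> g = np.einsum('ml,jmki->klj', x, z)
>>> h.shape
(29, 3)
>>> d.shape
(3,)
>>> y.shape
(29, 29)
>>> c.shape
(2, 3, 11, 2)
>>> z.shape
(2, 3, 11, 2)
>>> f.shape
(2, 2)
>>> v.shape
(3, 29)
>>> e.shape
()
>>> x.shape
(3, 3)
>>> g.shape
(11, 3, 2)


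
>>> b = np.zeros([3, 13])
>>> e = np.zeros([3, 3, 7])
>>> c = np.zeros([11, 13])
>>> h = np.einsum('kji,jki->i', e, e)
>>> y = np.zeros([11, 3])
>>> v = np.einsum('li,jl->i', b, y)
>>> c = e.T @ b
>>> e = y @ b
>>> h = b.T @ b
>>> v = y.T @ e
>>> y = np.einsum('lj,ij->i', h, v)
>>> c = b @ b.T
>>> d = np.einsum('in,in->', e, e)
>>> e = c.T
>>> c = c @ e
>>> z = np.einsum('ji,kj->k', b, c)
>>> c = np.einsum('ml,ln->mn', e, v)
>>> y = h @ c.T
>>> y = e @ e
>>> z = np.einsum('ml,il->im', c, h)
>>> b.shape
(3, 13)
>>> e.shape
(3, 3)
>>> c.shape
(3, 13)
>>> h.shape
(13, 13)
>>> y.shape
(3, 3)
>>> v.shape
(3, 13)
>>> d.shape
()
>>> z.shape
(13, 3)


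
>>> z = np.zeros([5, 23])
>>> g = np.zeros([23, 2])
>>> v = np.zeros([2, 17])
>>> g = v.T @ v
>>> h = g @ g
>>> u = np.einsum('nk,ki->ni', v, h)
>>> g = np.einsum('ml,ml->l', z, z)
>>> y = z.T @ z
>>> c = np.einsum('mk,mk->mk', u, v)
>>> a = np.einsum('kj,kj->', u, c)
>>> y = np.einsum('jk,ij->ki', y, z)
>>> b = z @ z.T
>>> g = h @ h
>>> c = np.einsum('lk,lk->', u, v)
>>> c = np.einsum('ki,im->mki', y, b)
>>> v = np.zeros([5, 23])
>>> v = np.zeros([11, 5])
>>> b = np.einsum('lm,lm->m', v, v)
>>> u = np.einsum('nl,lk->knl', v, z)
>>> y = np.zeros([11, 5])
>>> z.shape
(5, 23)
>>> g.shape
(17, 17)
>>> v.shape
(11, 5)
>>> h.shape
(17, 17)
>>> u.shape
(23, 11, 5)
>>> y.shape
(11, 5)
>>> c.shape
(5, 23, 5)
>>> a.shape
()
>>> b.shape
(5,)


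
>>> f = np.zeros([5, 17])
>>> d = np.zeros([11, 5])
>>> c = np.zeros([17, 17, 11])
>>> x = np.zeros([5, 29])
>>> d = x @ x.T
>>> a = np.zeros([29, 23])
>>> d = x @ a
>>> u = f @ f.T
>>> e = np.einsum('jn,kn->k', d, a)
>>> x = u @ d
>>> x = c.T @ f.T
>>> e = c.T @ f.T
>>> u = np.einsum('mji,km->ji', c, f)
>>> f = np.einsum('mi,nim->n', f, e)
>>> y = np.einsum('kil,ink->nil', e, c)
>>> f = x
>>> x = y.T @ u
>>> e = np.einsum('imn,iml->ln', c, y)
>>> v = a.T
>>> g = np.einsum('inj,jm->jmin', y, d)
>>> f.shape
(11, 17, 5)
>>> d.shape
(5, 23)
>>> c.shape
(17, 17, 11)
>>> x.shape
(5, 17, 11)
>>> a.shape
(29, 23)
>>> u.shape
(17, 11)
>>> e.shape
(5, 11)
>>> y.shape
(17, 17, 5)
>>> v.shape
(23, 29)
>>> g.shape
(5, 23, 17, 17)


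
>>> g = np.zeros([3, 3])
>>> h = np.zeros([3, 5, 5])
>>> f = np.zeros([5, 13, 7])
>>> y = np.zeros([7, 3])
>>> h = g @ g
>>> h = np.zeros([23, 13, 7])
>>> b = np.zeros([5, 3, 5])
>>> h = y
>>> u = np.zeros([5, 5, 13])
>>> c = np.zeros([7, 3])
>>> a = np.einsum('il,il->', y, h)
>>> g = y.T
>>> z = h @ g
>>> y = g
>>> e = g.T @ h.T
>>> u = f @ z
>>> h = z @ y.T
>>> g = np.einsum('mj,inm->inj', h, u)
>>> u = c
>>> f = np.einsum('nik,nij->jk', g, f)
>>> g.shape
(5, 13, 3)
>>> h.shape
(7, 3)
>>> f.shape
(7, 3)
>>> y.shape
(3, 7)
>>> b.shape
(5, 3, 5)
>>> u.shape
(7, 3)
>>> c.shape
(7, 3)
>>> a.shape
()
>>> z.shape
(7, 7)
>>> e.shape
(7, 7)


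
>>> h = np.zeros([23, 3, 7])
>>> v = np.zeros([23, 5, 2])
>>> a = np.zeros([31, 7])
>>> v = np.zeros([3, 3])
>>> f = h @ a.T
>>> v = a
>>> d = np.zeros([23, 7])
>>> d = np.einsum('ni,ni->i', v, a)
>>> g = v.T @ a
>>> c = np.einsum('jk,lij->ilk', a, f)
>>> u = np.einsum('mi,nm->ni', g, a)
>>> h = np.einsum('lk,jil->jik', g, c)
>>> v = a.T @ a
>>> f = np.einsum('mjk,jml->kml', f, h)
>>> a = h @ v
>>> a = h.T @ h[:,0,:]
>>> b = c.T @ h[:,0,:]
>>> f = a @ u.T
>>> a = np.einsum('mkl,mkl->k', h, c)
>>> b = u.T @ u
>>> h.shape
(3, 23, 7)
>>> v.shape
(7, 7)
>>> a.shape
(23,)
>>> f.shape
(7, 23, 31)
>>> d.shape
(7,)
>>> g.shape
(7, 7)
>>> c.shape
(3, 23, 7)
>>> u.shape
(31, 7)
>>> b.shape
(7, 7)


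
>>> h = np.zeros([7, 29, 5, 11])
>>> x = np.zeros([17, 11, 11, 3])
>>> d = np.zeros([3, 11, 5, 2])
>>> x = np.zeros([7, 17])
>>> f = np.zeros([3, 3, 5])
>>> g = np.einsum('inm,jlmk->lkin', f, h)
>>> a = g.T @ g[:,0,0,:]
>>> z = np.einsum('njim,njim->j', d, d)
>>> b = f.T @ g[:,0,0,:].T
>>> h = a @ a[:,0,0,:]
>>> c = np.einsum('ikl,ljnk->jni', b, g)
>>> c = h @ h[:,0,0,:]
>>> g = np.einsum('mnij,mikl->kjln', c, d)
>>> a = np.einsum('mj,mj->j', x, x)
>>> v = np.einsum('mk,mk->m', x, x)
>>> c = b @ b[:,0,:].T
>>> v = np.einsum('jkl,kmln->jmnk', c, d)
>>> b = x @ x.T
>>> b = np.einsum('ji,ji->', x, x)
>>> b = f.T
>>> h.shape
(3, 3, 11, 3)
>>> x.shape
(7, 17)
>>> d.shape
(3, 11, 5, 2)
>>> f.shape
(3, 3, 5)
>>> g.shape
(5, 3, 2, 3)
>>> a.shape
(17,)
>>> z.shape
(11,)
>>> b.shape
(5, 3, 3)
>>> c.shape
(5, 3, 5)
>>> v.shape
(5, 11, 2, 3)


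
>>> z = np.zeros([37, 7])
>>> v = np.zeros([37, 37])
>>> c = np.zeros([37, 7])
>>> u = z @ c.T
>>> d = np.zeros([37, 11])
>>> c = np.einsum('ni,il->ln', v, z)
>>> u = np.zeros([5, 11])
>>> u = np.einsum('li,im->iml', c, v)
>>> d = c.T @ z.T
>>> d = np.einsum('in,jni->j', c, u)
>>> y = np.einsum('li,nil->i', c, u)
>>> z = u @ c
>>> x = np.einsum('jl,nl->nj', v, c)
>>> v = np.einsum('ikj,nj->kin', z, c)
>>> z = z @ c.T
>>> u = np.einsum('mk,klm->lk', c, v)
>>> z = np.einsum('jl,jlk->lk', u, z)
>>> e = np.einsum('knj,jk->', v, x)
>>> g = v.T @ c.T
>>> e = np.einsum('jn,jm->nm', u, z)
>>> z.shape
(37, 7)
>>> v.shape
(37, 37, 7)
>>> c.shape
(7, 37)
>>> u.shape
(37, 37)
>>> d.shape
(37,)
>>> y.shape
(37,)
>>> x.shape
(7, 37)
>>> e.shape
(37, 7)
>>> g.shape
(7, 37, 7)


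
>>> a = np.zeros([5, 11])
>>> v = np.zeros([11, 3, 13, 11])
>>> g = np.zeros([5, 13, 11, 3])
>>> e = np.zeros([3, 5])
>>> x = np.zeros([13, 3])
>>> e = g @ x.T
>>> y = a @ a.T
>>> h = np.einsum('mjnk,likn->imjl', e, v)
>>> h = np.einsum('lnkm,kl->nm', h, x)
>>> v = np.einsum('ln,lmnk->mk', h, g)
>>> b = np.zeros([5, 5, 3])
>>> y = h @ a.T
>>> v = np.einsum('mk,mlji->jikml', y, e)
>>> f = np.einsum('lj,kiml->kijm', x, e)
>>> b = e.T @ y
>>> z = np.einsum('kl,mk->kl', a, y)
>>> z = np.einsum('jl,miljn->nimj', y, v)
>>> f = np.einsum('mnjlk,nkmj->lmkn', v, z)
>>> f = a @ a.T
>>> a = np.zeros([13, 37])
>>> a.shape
(13, 37)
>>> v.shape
(11, 13, 5, 5, 13)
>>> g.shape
(5, 13, 11, 3)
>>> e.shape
(5, 13, 11, 13)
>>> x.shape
(13, 3)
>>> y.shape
(5, 5)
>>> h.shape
(5, 11)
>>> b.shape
(13, 11, 13, 5)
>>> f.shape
(5, 5)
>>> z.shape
(13, 13, 11, 5)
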